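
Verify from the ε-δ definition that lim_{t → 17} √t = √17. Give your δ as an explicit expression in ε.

Fix ε > 0. We want δ > 0 such that 0 < |t − 17| < δ implies |√t − √17| < ε.
Rationalise: √t − √17 = (t − 17)/(√t + √17), so |√t − √17| = |t − 17|/(√t + √17).
Restrict δ ≤ 17 so that |t − 17| < 17 forces t > 0, and then √t + √17 > √17.
Hence |√t − √17| < |t − 17|/√17, which is < ε once |t − 17| < √17·ε.
Take δ = min(17, √17·ε). If 0 < |t − 17| < δ then t > 0 and |√t − √17| < |t − 17|/√17 < ε.

δ = min(17, √17·ε)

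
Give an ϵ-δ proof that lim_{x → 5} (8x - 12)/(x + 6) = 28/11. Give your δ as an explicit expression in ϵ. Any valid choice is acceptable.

δ = min(11/2, (121/120)ϵ)

Let ϵ > 0. We want δ > 0 with 0 < |x − 5| < δ ⇒ |(8x - 12)/(x + 6) − (28/11)| < ϵ.
Combining over a common denominator, (8x - 12)/(x + 6) − (28/11) = [(8x - 12)·11 − 28·(x + 6)] / [11·(x + 6)] = 60(x − 5) / (11(x + 6)).
So |(8x - 12)/(x + 6) − (28/11)| = 60|x − 5| / (11·|x + 6|).
Restrict δ ≤ 11/2. Then |x − 5| < 11/2 gives |x + 6| = |(x − 5) + 11| ≥ 11 − 11/2 = 11/2.
Hence |(8x - 12)/(x + 6) − (28/11)| < 60|x − 5|/(11·(11/2)) = (120/121)|x − 5|, which is < ϵ once |x − 5| < (121/120)ϵ.
Take δ = min(11/2, (121/120)ϵ). Then 0 < |x − 5| < δ forces both bounds, so |(8x - 12)/(x + 6) − (28/11)| < ϵ.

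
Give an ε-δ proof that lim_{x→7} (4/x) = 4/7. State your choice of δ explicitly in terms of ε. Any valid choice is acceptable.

Suppose ε > 0. We seek δ > 0 such that 0 < |x − 7| < δ implies |4/x − (4/7)| < ε.
|4/x − (4/7)| = 4·|7 − x|/(7·|x|) = 4|x − 7|/(7|x|).
Restrict δ ≤ 7/2. Then |x − 7| < 7/2 gives |x| > 7/2, so 7|x| > 49/2.
Then |4/x − (4/7)| < 4|x − 7|/(49/2), which is < ε when |x − 7| < (49/8)ε.
Take δ = min(7/2, (49/8)ε). Then 0 < |x − 7| < δ gives both |x − 7| < 7/2 and |x − 7| < (49/8)ε, so |4/x − (4/7)| < ε.

δ = min(7/2, (49/8)ε)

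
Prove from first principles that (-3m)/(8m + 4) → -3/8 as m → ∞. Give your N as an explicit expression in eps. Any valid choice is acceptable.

N = (3/16)/eps

Suppose eps > 0. For m ≥ 1, |(-3m)/(8m + 4) + 3/8| = |12|/(8(8m + 4)) = 12/(8(8m + 4)).
Since 8m + 4 ≥ 8m for m ≥ 1, this is ≤ 12/(8·8m) = (3/16)/m.
So |(-3m)/(8m + 4) + 3/8| < eps whenever m > (3/16)/eps.
Take N = (3/16)/eps. If m > N then |(-3m)/(8m + 4) + 3/8| ≤ (3/16)/m < eps.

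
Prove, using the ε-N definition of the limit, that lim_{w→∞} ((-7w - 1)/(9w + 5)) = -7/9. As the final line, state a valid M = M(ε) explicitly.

M = (26/81)/ε

Let ε > 0. We seek M > 0 such that w > M implies |(-7w - 1)/(9w + 5) + 7/9| < ε.
(-7w - 1)/(9w + 5) + 7/9 = (9(-7w - 1) − (-7)(9w + 5)) / (9(9w + 5)) = 26/(9(9w + 5)).
For w > 0 we have 9w + 5 > 9w, so |(-7w - 1)/(9w + 5) + 7/9| = 26/(9(9w + 5)) < 26/(9·9w) = (26/81)/w.
Thus |(-7w - 1)/(9w + 5) + 7/9| < ε whenever w > (26/81)/ε.
Take M = (26/81)/ε. If w > M then |(-7w - 1)/(9w + 5) + 7/9| < (26/81)/w < ε.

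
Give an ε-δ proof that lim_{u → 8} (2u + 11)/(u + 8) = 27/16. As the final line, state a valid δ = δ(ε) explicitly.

δ = min(8, (128/5)ε)

Let ε > 0. We want δ > 0 with 0 < |u − 8| < δ ⇒ |(2u + 11)/(u + 8) − (27/16)| < ε.
Combining over a common denominator, (2u + 11)/(u + 8) − (27/16) = [(2u + 11)·16 − 27·(u + 8)] / [16·(u + 8)] = 5(u − 8) / (16(u + 8)).
So |(2u + 11)/(u + 8) − (27/16)| = 5|u − 8| / (16·|u + 8|).
Require δ ≤ 8, so |u + 8| ≥ |16| − |u − 8| > 16 − 8 = 8.
Hence |(2u + 11)/(u + 8) − (27/16)| < 5|u − 8|/(16·8) = (5/128)|u − 8|, which is < ε once |u − 8| < (128/5)ε.
Take δ = min(8, (128/5)ε). Then 0 < |u − 8| < δ forces both bounds, so |(2u + 11)/(u + 8) − (27/16)| < ε.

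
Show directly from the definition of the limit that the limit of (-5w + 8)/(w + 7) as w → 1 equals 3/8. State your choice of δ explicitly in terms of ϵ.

δ = min(4, (32/43)ϵ)

Let ϵ > 0. We want δ > 0 with 0 < |w − 1| < δ ⇒ |(-5w + 8)/(w + 7) − (3/8)| < ϵ.
Combining over a common denominator, (-5w + 8)/(w + 7) − (3/8) = [(-5w + 8)·8 − 3·(w + 7)] / [8·(w + 7)] = -43(w − 1) / (8(w + 7)).
So |(-5w + 8)/(w + 7) − (3/8)| = 43|w − 1| / (8·|w + 7|).
Restrict δ ≤ 4. Then |w − 1| < 4 gives |w + 7| = |(w − 1) + 8| ≥ 8 − 4 = 4.
Hence |(-5w + 8)/(w + 7) − (3/8)| < 43|w − 1|/(8·4) = (43/32)|w − 1|, which is < ϵ once |w − 1| < (32/43)ϵ.
Take δ = min(4, (32/43)ϵ). Then 0 < |w − 1| < δ forces both bounds, so |(-5w + 8)/(w + 7) − (3/8)| < ϵ.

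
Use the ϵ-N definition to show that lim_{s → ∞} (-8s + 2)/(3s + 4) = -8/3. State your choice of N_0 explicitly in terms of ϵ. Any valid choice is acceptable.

Fix ϵ > 0. We seek N_0 > 0 such that s > N_0 implies |(-8s + 2)/(3s + 4) + 8/3| < ϵ.
(-8s + 2)/(3s + 4) + 8/3 = (3(-8s + 2) − (-8)(3s + 4)) / (3(3s + 4)) = 38/(3(3s + 4)).
For s > 0 we have 3s + 4 > 3s, so |(-8s + 2)/(3s + 4) + 8/3| = 38/(3(3s + 4)) < 38/(3·3s) = (38/9)/s.
Thus |(-8s + 2)/(3s + 4) + 8/3| < ϵ whenever s > (38/9)/ϵ.
Take N_0 = (38/9)/ϵ. If s > N_0 then |(-8s + 2)/(3s + 4) + 8/3| < (38/9)/s < ϵ.

N_0 = (38/9)/ϵ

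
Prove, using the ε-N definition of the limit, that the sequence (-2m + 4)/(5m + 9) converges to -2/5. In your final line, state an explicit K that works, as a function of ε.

Suppose ε > 0. For m ≥ 1, |(-2m + 4)/(5m + 9) + 2/5| = |38|/(5(5m + 9)) = 38/(5(5m + 9)).
Since 5m + 9 ≥ 5m for m ≥ 1, this is ≤ 38/(5·5m) = (38/25)/m.
So |(-2m + 4)/(5m + 9) + 2/5| < ε whenever m > (38/25)/ε.
Take K = (38/25)/ε. If m > K then |(-2m + 4)/(5m + 9) + 2/5| ≤ (38/25)/m < ε.

K = (38/25)/ε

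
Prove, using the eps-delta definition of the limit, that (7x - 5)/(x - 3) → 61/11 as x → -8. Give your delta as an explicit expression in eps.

delta = min(11/2, (121/32)eps)

Let eps > 0. We want delta > 0 with 0 < |x + 8| < delta ⇒ |(7x - 5)/(x - 3) − (61/11)| < eps.
Combining over a common denominator, (7x - 5)/(x - 3) − (61/11) = [(7x - 5)·(-11) − (-61)·(x - 3)] / [(-11)·(x - 3)] = -16(x + 8) / ((-11)(x - 3)).
So |(7x - 5)/(x - 3) − (61/11)| = 16|x + 8| / (11·|x − 3|).
Require delta ≤ 11/2, so |x − 3| ≥ |-11| − |x + 8| > 11 − 11/2 = 11/2.
Hence |(7x - 5)/(x - 3) − (61/11)| < 16|x + 8|/(11·(11/2)) = (32/121)|x + 8|, which is < eps once |x + 8| < (121/32)eps.
Take delta = min(11/2, (121/32)eps). Then 0 < |x + 8| < delta forces both bounds, so |(7x - 5)/(x - 3) − (61/11)| < eps.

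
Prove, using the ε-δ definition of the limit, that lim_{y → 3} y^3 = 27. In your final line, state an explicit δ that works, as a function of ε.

δ = min(1, ε/37)

Let ε > 0. We seek δ > 0 with 0 < |y − 3| < δ ⇒ |y^3 − 27| < ε.
Factor: y^3 − 27 = (y − 3)(y^2 + 3y + 9), so |y^3 − 27| = |y − 3|·|y^2 + 3y + 9|.
Restrict δ ≤ 1. Then |y − 3| < 1 gives |y| < 4, so by the triangle inequality |y^2 + 3y + 9| ≤ 4^2 + 3·4 + 9 = 37.
Hence |y^3 − 27| ≤ 37|y − 3|, which is < ε once |y − 3| < ε/37.
Take δ = min(1, ε/37). If 0 < |y − 3| < δ then both bounds hold and |y^3 − 27| ≤ 37|y − 3| < 37·(ε/37) = ε.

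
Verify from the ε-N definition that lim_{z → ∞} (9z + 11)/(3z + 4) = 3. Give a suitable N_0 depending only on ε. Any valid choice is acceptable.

N_0 = (1/3)/ε

Let ε > 0. We seek N_0 > 0 such that z > N_0 implies |(9z + 11)/(3z + 4) − 3| < ε.
(9z + 11)/(3z + 4) − 3 = (3(9z + 11) − 9(3z + 4)) / (3(3z + 4)) = -3/(3(3z + 4)).
For z > 0 we have 3z + 4 > 3z, so |(9z + 11)/(3z + 4) − 3| = 3/(3(3z + 4)) < 3/(3·3z) = (1/3)/z.
Thus |(9z + 11)/(3z + 4) − 3| < ε whenever z > (1/3)/ε.
Take N_0 = (1/3)/ε. If z > N_0 then |(9z + 11)/(3z + 4) − 3| < (1/3)/z < ε.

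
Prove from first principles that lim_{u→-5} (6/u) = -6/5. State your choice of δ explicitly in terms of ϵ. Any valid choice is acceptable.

δ = min(5/2, (25/12)ϵ)

Fix ϵ > 0. We seek δ > 0 such that 0 < |u + 5| < δ implies |6/u + 6/5| < ϵ.
|6/u + 6/5| = 6·|-5 − u|/(5·|u|) = 6|u + 5|/(5|u|).
Require δ ≤ 5/2 so that |u| > 5 − 5/2 = 5/2, hence 5|u| > 25/2.
Then |6/u + 6/5| < 6|u + 5|/(25/2), which is < ϵ when |u + 5| < (25/12)ϵ.
Take δ = min(5/2, (25/12)ϵ). Then 0 < |u + 5| < δ gives both |u + 5| < 5/2 and |u + 5| < (25/12)ϵ, so |6/u + 6/5| < ϵ.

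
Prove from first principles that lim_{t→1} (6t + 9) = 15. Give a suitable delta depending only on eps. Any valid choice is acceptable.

Let eps > 0. We need delta > 0 so that 0 < |t − 1| < delta implies |(6t + 9) − 15| < eps.
|(6t + 9) − 15| = |6t - 6| = 6|t − 1|.
So 6|t − 1| < eps exactly when |t − 1| < eps/6.
Choosing delta = eps/6 gives |(6t + 9) − 15| = 6|t − 1| < eps whenever |t − 1| < delta.

delta = eps/6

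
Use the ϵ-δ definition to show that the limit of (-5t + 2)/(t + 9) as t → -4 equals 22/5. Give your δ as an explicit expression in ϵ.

Fix ϵ > 0. We want δ > 0 with 0 < |t + 4| < δ ⇒ |(-5t + 2)/(t + 9) − (22/5)| < ϵ.
Combining over a common denominator, (-5t + 2)/(t + 9) − (22/5) = [(-5t + 2)·5 − 22·(t + 9)] / [5·(t + 9)] = -47(t + 4) / (5(t + 9)).
So |(-5t + 2)/(t + 9) − (22/5)| = 47|t + 4| / (5·|t + 9|).
Restrict δ ≤ 5/2. Then |t + 4| < 5/2 gives |t + 9| = |(t + 4) + 5| ≥ 5 − 5/2 = 5/2.
Hence |(-5t + 2)/(t + 9) − (22/5)| < 47|t + 4|/(5·(5/2)) = (94/25)|t + 4|, which is < ϵ once |t + 4| < (25/94)ϵ.
Take δ = min(5/2, (25/94)ϵ). Then 0 < |t + 4| < δ forces both bounds, so |(-5t + 2)/(t + 9) − (22/5)| < ϵ.

δ = min(5/2, (25/94)ϵ)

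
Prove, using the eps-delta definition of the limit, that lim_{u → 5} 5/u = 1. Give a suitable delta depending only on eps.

Fix eps > 0. We seek delta > 0 such that 0 < |u − 5| < delta implies |5/u − 1| < eps.
|5/u − 1| = 5·|5 − u|/(5·|u|) = 5|u − 5|/(5|u|).
Restrict delta ≤ 5/2. Then |u − 5| < 5/2 gives |u| > 5/2, so 5|u| > 25/2.
Then |5/u − 1| < 5|u − 5|/(25/2), which is < eps when |u − 5| < (5/2)eps.
Take delta = min(5/2, (5/2)eps). Then 0 < |u − 5| < delta gives both |u − 5| < 5/2 and |u − 5| < (5/2)eps, so |5/u − 1| < eps.

delta = min(5/2, (5/2)eps)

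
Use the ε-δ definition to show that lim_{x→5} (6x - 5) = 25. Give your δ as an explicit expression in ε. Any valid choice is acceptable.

δ = ε/6

Suppose ε > 0. We need δ > 0 so that 0 < |x − 5| < δ implies |(6x - 5) − 25| < ε.
|(6x - 5) − 25| = |6x - 30| = 6|x − 5|.
So 6|x − 5| < ε exactly when |x − 5| < ε/6.
Take δ = ε/6. If 0 < |x − 5| < δ then |(6x - 5) − 25| = 6|x − 5| < 6·(ε/6) = ε.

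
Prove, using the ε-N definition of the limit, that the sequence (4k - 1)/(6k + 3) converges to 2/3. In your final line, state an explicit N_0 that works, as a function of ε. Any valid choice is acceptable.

Let ε > 0 be given. For k ≥ 1, |(4k - 1)/(6k + 3) − (2/3)| = |-18|/(6(6k + 3)) = 18/(6(6k + 3)).
Since 6k + 3 ≥ 6k for k ≥ 1, this is ≤ 18/(6·6k) = (1/2)/k.
So |(4k - 1)/(6k + 3) − (2/3)| < ε whenever k > (1/2)/ε.
Take N_0 = (1/2)/ε. If k > N_0 then |(4k - 1)/(6k + 3) − (2/3)| ≤ (1/2)/k < ε.

N_0 = (1/2)/ε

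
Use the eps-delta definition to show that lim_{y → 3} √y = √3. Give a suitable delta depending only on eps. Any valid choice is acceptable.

delta = min(3, √3·eps)

Let eps > 0 be given. We want delta > 0 such that 0 < |y − 3| < delta implies |√y − √3| < eps.
Rationalise: √y − √3 = (y − 3)/(√y + √3), so |√y − √3| = |y − 3|/(√y + √3).
Restrict delta ≤ 3 so that |y − 3| < 3 forces y > 0, and then √y + √3 > √3.
Hence |√y − √3| < |y − 3|/√3, which is < eps once |y − 3| < √3·eps.
Take delta = min(3, √3·eps). If 0 < |y − 3| < delta then y > 0 and |√y − √3| < |y − 3|/√3 < eps.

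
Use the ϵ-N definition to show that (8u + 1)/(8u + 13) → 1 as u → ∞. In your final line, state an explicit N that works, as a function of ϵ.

Suppose ϵ > 0. We seek N > 0 such that u > N implies |(8u + 1)/(8u + 13) − 1| < ϵ.
(8u + 1)/(8u + 13) − 1 = (8(8u + 1) − 8(8u + 13)) / (8(8u + 13)) = -96/(8(8u + 13)).
For u > 0 we have 8u + 13 > 8u, so |(8u + 1)/(8u + 13) − 1| = 96/(8(8u + 13)) < 96/(8·8u) = (3/2)/u.
Thus |(8u + 1)/(8u + 13) − 1| < ϵ whenever u > (3/2)/ϵ.
Take N = (3/2)/ϵ. If u > N then |(8u + 1)/(8u + 13) − 1| < (3/2)/u < ϵ.

N = (3/2)/ϵ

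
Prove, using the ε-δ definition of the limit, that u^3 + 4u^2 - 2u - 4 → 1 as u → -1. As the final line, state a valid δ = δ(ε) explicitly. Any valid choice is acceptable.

Let ε > 0 be given. We want δ > 0 such that 0 < |u + 1| < δ implies |(u^3 + 4u^2 - 2u - 4) − 1| < ε.
(u^3 + 4u^2 - 2u - 4) − 1 = u^3 + 4u^2 - 2u - 5 = (u + 1)(u^2 + 3u - 5).
So |(u^3 + 4u^2 - 2u - 4) − 1| = |u + 1|·|u^2 + 3u - 5|.
Assume first that |u + 1| < 1, so |u| < 2. Then |u^2 + 3u - 5| ≤ 2^2 + 3·2 + 5 = 15.
Hence |(u^3 + 4u^2 - 2u - 4) − 1| ≤ 15|u + 1| < ε provided |u + 1| < ε/15.
Take δ = min(1, ε/15). Then 0 < |u + 1| < δ gives both |u + 1| < 1 and |u + 1| < ε/15, so |(u^3 + 4u^2 - 2u - 4) − 1| < ε.

δ = min(1, ε/15)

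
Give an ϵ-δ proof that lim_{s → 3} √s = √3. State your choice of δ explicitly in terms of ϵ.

δ = min(3, √3·ϵ)

Let ϵ > 0 be given. We want δ > 0 such that 0 < |s − 3| < δ implies |√s − √3| < ϵ.
Multiplying by the conjugate, |√s − √3| = |s − 3|/(√s + √3).
Restrict δ ≤ 3 so that |s − 3| < 3 forces s > 0, and then √s + √3 > √3.
Hence |√s − √3| < |s − 3|/√3, which is < ϵ once |s − 3| < √3·ϵ.
Take δ = min(3, √3·ϵ). If 0 < |s − 3| < δ then s > 0 and |√s − √3| < |s − 3|/√3 < ϵ.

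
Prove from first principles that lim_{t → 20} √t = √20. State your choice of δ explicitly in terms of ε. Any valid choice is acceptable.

δ = min(20, √20·ε)

Suppose ε > 0. We want δ > 0 such that 0 < |t − 20| < δ implies |√t − √20| < ε.
Rationalise: √t − √20 = (t − 20)/(√t + √20), so |√t − √20| = |t − 20|/(√t + √20).
Restrict δ ≤ 20 so that |t − 20| < 20 forces t > 0, and then √t + √20 > √20.
Hence |√t − √20| < |t − 20|/√20, which is < ε once |t − 20| < √20·ε.
Take δ = min(20, √20·ε). If 0 < |t − 20| < δ then t > 0 and |√t − √20| < |t − 20|/√20 < ε.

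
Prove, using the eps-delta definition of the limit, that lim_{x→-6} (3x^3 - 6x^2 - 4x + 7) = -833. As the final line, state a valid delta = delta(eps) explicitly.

delta = min(1, eps/455)

Suppose eps > 0. We want delta > 0 such that 0 < |x + 6| < delta implies |(3x^3 - 6x^2 - 4x + 7) + 833| < eps.
(3x^3 - 6x^2 - 4x + 7) + 833 = 3x^3 - 6x^2 - 4x + 840 = (x + 6)(3x^2 - 24x + 140).
So |(3x^3 - 6x^2 - 4x + 7) + 833| = |x + 6|·|3x^2 - 24x + 140|.
Assume first that |x + 6| < 1, so |x| < 7. Then |3x^2 - 24x + 140| ≤ 3·7^2 + 24·7 + 140 = 455.
Hence |(3x^3 - 6x^2 - 4x + 7) + 833| ≤ 455|x + 6| < eps provided |x + 6| < eps/455.
Take delta = min(1, eps/455). Then 0 < |x + 6| < delta gives both |x + 6| < 1 and |x + 6| < eps/455, so |(3x^3 - 6x^2 - 4x + 7) + 833| < eps.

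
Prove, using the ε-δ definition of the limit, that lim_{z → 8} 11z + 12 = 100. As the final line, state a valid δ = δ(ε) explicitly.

δ = ε/11

Suppose ε > 0. We need δ > 0 so that 0 < |z − 8| < δ implies |(11z + 12) − 100| < ε.
Since (11z + 12) − 100 = 11(z − 8), we have |(11z + 12) − 100| = 11|z − 8|.
Thus it suffices that |z − 8| < ε/11.
Take δ = ε/11. If 0 < |z − 8| < δ then |(11z + 12) − 100| = 11|z − 8| < 11·(ε/11) = ε.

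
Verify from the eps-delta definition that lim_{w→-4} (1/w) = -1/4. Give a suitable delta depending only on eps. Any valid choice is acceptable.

delta = min(2, 8eps)

Let eps > 0. We seek delta > 0 such that 0 < |w + 4| < delta implies |1/w + 1/4| < eps.
|1/w + 1/4| = |-4 − w|/(4·|w|) = |w + 4|/(4|w|).
Require delta ≤ 2 so that |w| > 4 − 2 = 2, hence 4|w| > 8.
Then |1/w + 1/4| < |w + 4|/8, which is < eps when |w + 4| < 8eps.
Take delta = min(2, 8eps). Then 0 < |w + 4| < delta gives both |w + 4| < 2 and |w + 4| < 8eps, so |1/w + 1/4| < eps.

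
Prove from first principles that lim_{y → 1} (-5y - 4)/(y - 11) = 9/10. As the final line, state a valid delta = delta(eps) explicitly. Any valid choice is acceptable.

delta = min(5, (50/59)eps)

Fix eps > 0. We want delta > 0 with 0 < |y − 1| < delta ⇒ |(-5y - 4)/(y - 11) − (9/10)| < eps.
Combining over a common denominator, (-5y - 4)/(y - 11) − (9/10) = [(-5y - 4)·(-10) − (-9)·(y - 11)] / [(-10)·(y - 11)] = 59(y − 1) / ((-10)(y - 11)).
So |(-5y - 4)/(y - 11) − (9/10)| = 59|y − 1| / (10·|y − 11|).
Require delta ≤ 5, so |y − 11| ≥ |-10| − |y − 1| > 10 − 5 = 5.
Hence |(-5y - 4)/(y - 11) − (9/10)| < 59|y − 1|/(10·5) = (59/50)|y − 1|, which is < eps once |y − 1| < (50/59)eps.
Take delta = min(5, (50/59)eps). Then 0 < |y − 1| < delta forces both bounds, so |(-5y - 4)/(y - 11) − (9/10)| < eps.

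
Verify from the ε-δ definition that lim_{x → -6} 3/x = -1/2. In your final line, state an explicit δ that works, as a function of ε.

Fix ε > 0. We seek δ > 0 such that 0 < |x + 6| < δ implies |3/x + 1/2| < ε.
|3/x + 1/2| = 3·|-6 − x|/(6·|x|) = 3|x + 6|/(6|x|).
Restrict δ ≤ 3. Then |x + 6| < 3 gives |x| > 3, so 6|x| > 18.
Then |3/x + 1/2| < 3|x + 6|/18, which is < ε when |x + 6| < 6ε.
Take δ = min(3, 6ε). Then 0 < |x + 6| < δ gives both |x + 6| < 3 and |x + 6| < 6ε, so |3/x + 1/2| < ε.

δ = min(3, 6ε)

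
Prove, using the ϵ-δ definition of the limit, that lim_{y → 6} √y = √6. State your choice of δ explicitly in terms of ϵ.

Suppose ϵ > 0. We want δ > 0 such that 0 < |y − 6| < δ implies |√y − √6| < ϵ.
Rationalise: √y − √6 = (y − 6)/(√y + √6), so |√y − √6| = |y − 6|/(√y + √6).
Restrict δ ≤ 6 so that |y − 6| < 6 forces y > 0, and then √y + √6 > √6.
Hence |√y − √6| < |y − 6|/√6, which is < ϵ once |y − 6| < √6·ϵ.
Take δ = min(6, √6·ϵ). If 0 < |y − 6| < δ then y > 0 and |√y − √6| < |y − 6|/√6 < ϵ.

δ = min(6, √6·ϵ)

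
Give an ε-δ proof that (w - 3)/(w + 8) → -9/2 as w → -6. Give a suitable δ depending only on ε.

Suppose ε > 0. We want δ > 0 with 0 < |w + 6| < δ ⇒ |(w - 3)/(w + 8) + 9/2| < ε.
Combining over a common denominator, (w - 3)/(w + 8) + 9/2 = [(w - 3)·2 − (-9)·(w + 8)] / [2·(w + 8)] = 11(w + 6) / (2(w + 8)).
So |(w - 3)/(w + 8) + 9/2| = 11|w + 6| / (2·|w + 8|).
Restrict δ ≤ 1. Then |w + 6| < 1 gives |w + 8| = |(w + 6) + 2| ≥ 2 − 1 = 1.
Hence |(w - 3)/(w + 8) + 9/2| < 11|w + 6|/(2·1) = (11/2)|w + 6|, which is < ε once |w + 6| < (2/11)ε.
Take δ = min(1, (2/11)ε). Then 0 < |w + 6| < δ forces both bounds, so |(w - 3)/(w + 8) + 9/2| < ε.

δ = min(1, (2/11)ε)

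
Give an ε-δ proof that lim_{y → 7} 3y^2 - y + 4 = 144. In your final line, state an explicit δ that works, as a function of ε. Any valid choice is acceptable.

Let ε > 0. We want δ > 0 such that 0 < |y − 7| < δ implies |(3y^2 - y + 4) − 144| < ε.
(3y^2 - y + 4) − 144 = 3y^2 - y - 140 = (y − 7)(3y + 20).
So |(3y^2 - y + 4) − 144| = |y − 7|·|3y + 20|.
Require δ ≤ 1. Then |y − 7| < 1 gives |y| < 8, and by the triangle inequality |3y + 20| ≤ 3·8 + 20 = 44.
Hence |(3y^2 - y + 4) − 144| ≤ 44|y − 7| < ε provided |y − 7| < ε/44.
Choosing δ = min(1, ε/44) ensures both conditions, hence |(3y^2 - y + 4) − 144| < ε.

δ = min(1, ε/44)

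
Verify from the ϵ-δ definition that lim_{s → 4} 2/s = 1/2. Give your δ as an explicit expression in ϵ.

δ = min(2, 4ϵ)

Let ϵ > 0. We seek δ > 0 such that 0 < |s − 4| < δ implies |2/s − (1/2)| < ϵ.
|2/s − (1/2)| = 2·|4 − s|/(4·|s|) = 2|s − 4|/(4|s|).
Require δ ≤ 2 so that |s| > 4 − 2 = 2, hence 4|s| > 8.
Then |2/s − (1/2)| < 2|s − 4|/8, which is < ϵ when |s − 4| < 4ϵ.
Take δ = min(2, 4ϵ). Then 0 < |s − 4| < δ gives both |s − 4| < 2 and |s − 4| < 4ϵ, so |2/s − (1/2)| < ϵ.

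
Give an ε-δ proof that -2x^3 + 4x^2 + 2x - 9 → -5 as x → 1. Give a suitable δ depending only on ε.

δ = min(1, ε/16)

Fix ε > 0. We want δ > 0 such that 0 < |x − 1| < δ implies |(-2x^3 + 4x^2 + 2x - 9) + 5| < ε.
(-2x^3 + 4x^2 + 2x - 9) + 5 = -2x^3 + 4x^2 + 2x - 4 = (x − 1)(-2x^2 + 2x + 4).
So |(-2x^3 + 4x^2 + 2x - 9) + 5| = |x − 1|·|-2x^2 + 2x + 4|.
Require δ ≤ 1. Then |x − 1| < 1 gives |x| < 2, and by the triangle inequality |-2x^2 + 2x + 4| ≤ 2·2^2 + 2·2 + 4 = 16.
Hence |(-2x^3 + 4x^2 + 2x - 9) + 5| ≤ 16|x − 1| < ε provided |x − 1| < ε/16.
Choosing δ = min(1, ε/16) ensures both conditions, hence |(-2x^3 + 4x^2 + 2x - 9) + 5| < ε.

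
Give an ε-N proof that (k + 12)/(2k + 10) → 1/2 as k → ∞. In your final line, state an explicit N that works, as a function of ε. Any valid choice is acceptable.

N = (7/2)/ε

Let ε > 0 be given. For k ≥ 1, |(k + 12)/(2k + 10) − (1/2)| = |14|/(2(2k + 10)) = 14/(2(2k + 10)).
Since 2k + 10 ≥ 2k for k ≥ 1, this is ≤ 14/(2·2k) = (7/2)/k.
So |(k + 12)/(2k + 10) − (1/2)| < ε whenever k > (7/2)/ε.
Take N = (7/2)/ε. If k > N then |(k + 12)/(2k + 10) − (1/2)| ≤ (7/2)/k < ε.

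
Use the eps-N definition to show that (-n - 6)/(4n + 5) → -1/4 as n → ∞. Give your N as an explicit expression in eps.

N = (19/16)/eps

Fix eps > 0. For n ≥ 1, |(-n - 6)/(4n + 5) + 1/4| = |-19|/(4(4n + 5)) = 19/(4(4n + 5)).
Since 4n + 5 ≥ 4n for n ≥ 1, this is ≤ 19/(4·4n) = (19/16)/n.
So |(-n - 6)/(4n + 5) + 1/4| < eps whenever n > (19/16)/eps.
Take N = (19/16)/eps. If n > N then |(-n - 6)/(4n + 5) + 1/4| ≤ (19/16)/n < eps.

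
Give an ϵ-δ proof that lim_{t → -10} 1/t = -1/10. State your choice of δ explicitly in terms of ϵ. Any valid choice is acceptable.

δ = min(5, 50ϵ)

Suppose ϵ > 0. We seek δ > 0 such that 0 < |t + 10| < δ implies |1/t + 1/10| < ϵ.
|1/t + 1/10| = |-10 − t|/(10·|t|) = |t + 10|/(10|t|).
Restrict δ ≤ 5. Then |t + 10| < 5 gives |t| > 5, so 10|t| > 50.
Then |1/t + 1/10| < |t + 10|/50, which is < ϵ when |t + 10| < 50ϵ.
Take δ = min(5, 50ϵ). Then 0 < |t + 10| < δ gives both |t + 10| < 5 and |t + 10| < 50ϵ, so |1/t + 1/10| < ϵ.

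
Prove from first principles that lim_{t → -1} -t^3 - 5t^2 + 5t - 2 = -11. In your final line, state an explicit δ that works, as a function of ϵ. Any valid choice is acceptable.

δ = min(2, ϵ/30)

Let ϵ > 0 be given. We want δ > 0 such that 0 < |t + 1| < δ implies |(-t^3 - 5t^2 + 5t - 2) + 11| < ϵ.
(-t^3 - 5t^2 + 5t - 2) + 11 = -t^3 - 5t^2 + 5t + 9 = (t + 1)(-t^2 - 4t + 9).
So |(-t^3 - 5t^2 + 5t - 2) + 11| = |t + 1|·|-t^2 - 4t + 9|.
Assume first that |t + 1| < 2, so |t| < 3. Then |-t^2 - 4t + 9| ≤ 3^2 + 4·3 + 9 = 30.
Hence |(-t^3 - 5t^2 + 5t - 2) + 11| ≤ 30|t + 1| < ϵ provided |t + 1| < ϵ/30.
Take δ = min(2, ϵ/30). Then 0 < |t + 1| < δ gives both |t + 1| < 2 and |t + 1| < ϵ/30, so |(-t^3 - 5t^2 + 5t - 2) + 11| < ϵ.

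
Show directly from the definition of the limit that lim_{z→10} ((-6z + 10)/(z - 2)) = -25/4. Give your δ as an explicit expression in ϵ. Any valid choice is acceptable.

δ = min(4, 16ϵ)

Let ϵ > 0 be given. We want δ > 0 with 0 < |z − 10| < δ ⇒ |(-6z + 10)/(z - 2) + 25/4| < ϵ.
Combining over a common denominator, (-6z + 10)/(z - 2) + 25/4 = [(-6z + 10)·8 − (-50)·(z - 2)] / [8·(z - 2)] = 2(z − 10) / (8(z - 2)).
So |(-6z + 10)/(z - 2) + 25/4| = 2|z − 10| / (8·|z − 2|).
Require δ ≤ 4, so |z − 2| ≥ |8| − |z − 10| > 8 − 4 = 4.
Hence |(-6z + 10)/(z - 2) + 25/4| < 2|z − 10|/(8·4) = (1/16)|z − 10|, which is < ϵ once |z − 10| < 16ϵ.
Take δ = min(4, 16ϵ). Then 0 < |z − 10| < δ forces both bounds, so |(-6z + 10)/(z - 2) + 25/4| < ϵ.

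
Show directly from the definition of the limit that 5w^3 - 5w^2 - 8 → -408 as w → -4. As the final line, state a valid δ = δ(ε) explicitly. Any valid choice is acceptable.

δ = min(2, ε/430)

Let ε > 0. We want δ > 0 such that 0 < |w + 4| < δ implies |(5w^3 - 5w^2 - 8) + 408| < ε.
(5w^3 - 5w^2 - 8) + 408 = 5w^3 - 5w^2 + 400 = (w + 4)(5w^2 - 25w + 100).
So |(5w^3 - 5w^2 - 8) + 408| = |w + 4|·|5w^2 - 25w + 100|.
Require δ ≤ 2. Then |w + 4| < 2 gives |w| < 6, and by the triangle inequality |5w^2 - 25w + 100| ≤ 5·6^2 + 25·6 + 100 = 430.
Hence |(5w^3 - 5w^2 - 8) + 408| ≤ 430|w + 4| < ε provided |w + 4| < ε/430.
Choosing δ = min(2, ε/430) ensures both conditions, hence |(5w^3 - 5w^2 - 8) + 408| < ε.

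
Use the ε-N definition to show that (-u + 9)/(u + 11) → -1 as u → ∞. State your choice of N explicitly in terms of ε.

N = 20/ε

Let ε > 0. We seek N > 0 such that u > N implies |(-u + 9)/(u + 11) + 1| < ε.
(-u + 9)/(u + 11) + 1 = ((-u + 9) − (-1)(u + 11)) / ((u + 11)) = 20/((u + 11)).
For u > 0 we have u + 11 > u, so |(-u + 9)/(u + 11) + 1| = 20/((u + 11)) < 20/(u) = 20/u.
Thus |(-u + 9)/(u + 11) + 1| < ε whenever u > 20/ε.
Take N = 20/ε. If u > N then |(-u + 9)/(u + 11) + 1| < 20/u < ε.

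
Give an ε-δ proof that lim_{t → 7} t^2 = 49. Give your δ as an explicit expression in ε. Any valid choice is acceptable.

δ = min(1, ε/15)

Fix ε > 0. We seek δ > 0 with 0 < |t − 7| < δ ⇒ |t^2 − 49| < ε.
Factor: t^2 − 49 = (t − 7)(t + 7), so |t^2 − 49| = |t − 7|·|t + 7|.
Restrict δ ≤ 1. Then |t − 7| < 1 gives |t| < 8, so by the triangle inequality |t + 7| ≤ 8 + 7 = 15.
Hence |t^2 − 49| ≤ 15|t − 7|, which is < ε once |t − 7| < ε/15.
Take δ = min(1, ε/15). If 0 < |t − 7| < δ then both bounds hold and |t^2 − 49| ≤ 15|t − 7| < 15·(ε/15) = ε.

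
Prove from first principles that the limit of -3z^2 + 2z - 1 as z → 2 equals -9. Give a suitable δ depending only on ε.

Let ε > 0 be given. We want δ > 0 such that 0 < |z − 2| < δ implies |(-3z^2 + 2z - 1) + 9| < ε.
(-3z^2 + 2z - 1) + 9 = -3z^2 + 2z + 8 = (z − 2)(-3z - 4).
So |(-3z^2 + 2z - 1) + 9| = |z − 2|·|-3z - 4|.
Require δ ≤ 1. Then |z − 2| < 1 gives |z| < 3, and by the triangle inequality |-3z - 4| ≤ 3·3 + 4 = 13.
Hence |(-3z^2 + 2z - 1) + 9| ≤ 13|z − 2| < ε provided |z − 2| < ε/13.
Choosing δ = min(1, ε/13) ensures both conditions, hence |(-3z^2 + 2z - 1) + 9| < ε.

δ = min(1, ε/13)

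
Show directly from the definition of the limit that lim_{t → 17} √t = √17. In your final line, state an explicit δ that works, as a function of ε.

δ = min(17, √17·ε)

Let ε > 0 be given. We want δ > 0 such that 0 < |t − 17| < δ implies |√t − √17| < ε.
Rationalise: √t − √17 = (t − 17)/(√t + √17), so |√t − √17| = |t − 17|/(√t + √17).
Restrict δ ≤ 17 so that |t − 17| < 17 forces t > 0, and then √t + √17 > √17.
Hence |√t − √17| < |t − 17|/√17, which is < ε once |t − 17| < √17·ε.
Take δ = min(17, √17·ε). If 0 < |t − 17| < δ then t > 0 and |√t − √17| < |t − 17|/√17 < ε.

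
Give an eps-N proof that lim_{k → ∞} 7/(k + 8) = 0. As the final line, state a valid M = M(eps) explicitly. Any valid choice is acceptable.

Suppose eps > 0. For k ≥ 1, |7/(k + 8) − 0| = 7/(k + 8) ≤ 7/k.
We need 7/k < eps, i.e. k > 7/eps.
Take M = 7/eps. If k > M then |7/(k + 8)| ≤ 7/k < eps.

M = 7/eps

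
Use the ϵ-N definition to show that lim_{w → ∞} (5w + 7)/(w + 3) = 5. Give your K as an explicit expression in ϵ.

K = 8/ϵ

Fix ϵ > 0. We seek K > 0 such that w > K implies |(5w + 7)/(w + 3) − 5| < ϵ.
(5w + 7)/(w + 3) − 5 = ((5w + 7) − 5(w + 3)) / ((w + 3)) = -8/((w + 3)).
For w > 0 we have w + 3 > w, so |(5w + 7)/(w + 3) − 5| = 8/((w + 3)) < 8/(w) = 8/w.
Thus |(5w + 7)/(w + 3) − 5| < ϵ whenever w > 8/ϵ.
Take K = 8/ϵ. If w > K then |(5w + 7)/(w + 3) − 5| < 8/w < ϵ.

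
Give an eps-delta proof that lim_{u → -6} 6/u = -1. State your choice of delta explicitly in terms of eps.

Let eps > 0 be given. We seek delta > 0 such that 0 < |u + 6| < delta implies |6/u + 1| < eps.
|6/u + 1| = 6·|-6 − u|/(6·|u|) = 6|u + 6|/(6|u|).
Require delta ≤ 3 so that |u| > 6 − 3 = 3, hence 6|u| > 18.
Then |6/u + 1| < 6|u + 6|/18, which is < eps when |u + 6| < 3eps.
Take delta = min(3, 3eps). Then 0 < |u + 6| < delta gives both |u + 6| < 3 and |u + 6| < 3eps, so |6/u + 1| < eps.

delta = min(3, 3eps)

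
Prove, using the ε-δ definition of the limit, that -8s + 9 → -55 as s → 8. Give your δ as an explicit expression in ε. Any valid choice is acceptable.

Let ε > 0 be given. We need δ > 0 so that 0 < |s − 8| < δ implies |(-8s + 9) + 55| < ε.
Since (-8s + 9) + 55 = -8(s − 8), we have |(-8s + 9) + 55| = 8|s − 8|.
So 8|s − 8| < ε exactly when |s − 8| < ε/8.
Take δ = ε/8. If 0 < |s − 8| < δ then |(-8s + 9) + 55| = 8|s − 8| < 8·(ε/8) = ε.

δ = ε/8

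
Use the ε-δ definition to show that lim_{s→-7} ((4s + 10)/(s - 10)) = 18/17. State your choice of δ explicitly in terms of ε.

Let ε > 0. We want δ > 0 with 0 < |s + 7| < δ ⇒ |(4s + 10)/(s - 10) − (18/17)| < ε.
Combining over a common denominator, (4s + 10)/(s - 10) − (18/17) = [(4s + 10)·(-17) − (-18)·(s - 10)] / [(-17)·(s - 10)] = -50(s + 7) / ((-17)(s - 10)).
So |(4s + 10)/(s - 10) − (18/17)| = 50|s + 7| / (17·|s − 10|).
Restrict δ ≤ 17/2. Then |s + 7| < 17/2 gives |s − 10| = |(s + 7) + (-17)| ≥ 17 − 17/2 = 17/2.
Hence |(4s + 10)/(s - 10) − (18/17)| < 50|s + 7|/(17·(17/2)) = (100/289)|s + 7|, which is < ε once |s + 7| < (289/100)ε.
Take δ = min(17/2, (289/100)ε). Then 0 < |s + 7| < δ forces both bounds, so |(4s + 10)/(s - 10) − (18/17)| < ε.

δ = min(17/2, (289/100)ε)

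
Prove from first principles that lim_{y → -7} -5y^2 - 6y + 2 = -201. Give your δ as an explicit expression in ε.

δ = min(1, ε/69)

Let ε > 0 be given. We want δ > 0 such that 0 < |y + 7| < δ implies |(-5y^2 - 6y + 2) + 201| < ε.
(-5y^2 - 6y + 2) + 201 = -5y^2 - 6y + 203 = (y + 7)(-5y + 29).
So |(-5y^2 - 6y + 2) + 201| = |y + 7|·|-5y + 29|.
Assume first that |y + 7| < 1, so |y| < 8. Then |-5y + 29| ≤ 5·8 + 29 = 69.
Hence |(-5y^2 - 6y + 2) + 201| ≤ 69|y + 7| < ε provided |y + 7| < ε/69.
Take δ = min(1, ε/69). Then 0 < |y + 7| < δ gives both |y + 7| < 1 and |y + 7| < ε/69, so |(-5y^2 - 6y + 2) + 201| < ε.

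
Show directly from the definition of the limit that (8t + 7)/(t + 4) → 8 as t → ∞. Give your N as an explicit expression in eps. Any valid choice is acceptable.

N = 25/eps

Suppose eps > 0. We seek N > 0 such that t > N implies |(8t + 7)/(t + 4) − 8| < eps.
(8t + 7)/(t + 4) − 8 = ((8t + 7) − 8(t + 4)) / ((t + 4)) = -25/((t + 4)).
For t > 0 we have t + 4 > t, so |(8t + 7)/(t + 4) − 8| = 25/((t + 4)) < 25/(t) = 25/t.
Thus |(8t + 7)/(t + 4) − 8| < eps whenever t > 25/eps.
Take N = 25/eps. If t > N then |(8t + 7)/(t + 4) − 8| < 25/t < eps.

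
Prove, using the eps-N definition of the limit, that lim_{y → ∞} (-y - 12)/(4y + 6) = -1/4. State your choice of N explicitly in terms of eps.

Let eps > 0 be given. We seek N > 0 such that y > N implies |(-y - 12)/(4y + 6) + 1/4| < eps.
(-y - 12)/(4y + 6) + 1/4 = (4(-y - 12) − (-1)(4y + 6)) / (4(4y + 6)) = -42/(4(4y + 6)).
For y > 0 we have 4y + 6 > 4y, so |(-y - 12)/(4y + 6) + 1/4| = 42/(4(4y + 6)) < 42/(4·4y) = (21/8)/y.
Thus |(-y - 12)/(4y + 6) + 1/4| < eps whenever y > (21/8)/eps.
Take N = (21/8)/eps. If y > N then |(-y - 12)/(4y + 6) + 1/4| < (21/8)/y < eps.

N = (21/8)/eps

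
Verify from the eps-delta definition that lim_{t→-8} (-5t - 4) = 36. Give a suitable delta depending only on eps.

Fix eps > 0. We need delta > 0 so that 0 < |t + 8| < delta implies |(-5t - 4) − 36| < eps.
|(-5t - 4) − 36| = |-5t - 40| = 5|t + 8|.
So 5|t + 8| < eps exactly when |t + 8| < eps/5.
Take delta = eps/5. If 0 < |t + 8| < delta then |(-5t - 4) − 36| = 5|t + 8| < 5·(eps/5) = eps.

delta = eps/5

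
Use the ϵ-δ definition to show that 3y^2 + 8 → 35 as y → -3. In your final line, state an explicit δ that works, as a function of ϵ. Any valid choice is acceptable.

Let ϵ > 0. We want δ > 0 such that 0 < |y + 3| < δ implies |(3y^2 + 8) − 35| < ϵ.
(3y^2 + 8) − 35 = 3y^2 - 27 = (y + 3)(3y - 9).
So |(3y^2 + 8) − 35| = |y + 3|·|3y - 9|.
Assume first that |y + 3| < 1, so |y| < 4. Then |3y - 9| ≤ 3·4 + 9 = 21.
Hence |(3y^2 + 8) − 35| ≤ 21|y + 3| < ϵ provided |y + 3| < ϵ/21.
Choosing δ = min(1, ϵ/21) ensures both conditions, hence |(3y^2 + 8) − 35| < ϵ.

δ = min(1, ϵ/21)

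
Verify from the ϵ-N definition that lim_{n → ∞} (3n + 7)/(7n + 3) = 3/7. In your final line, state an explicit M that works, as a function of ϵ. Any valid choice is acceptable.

Fix ϵ > 0. For n ≥ 1, |(3n + 7)/(7n + 3) − (3/7)| = |40|/(7(7n + 3)) = 40/(7(7n + 3)).
Since 7n + 3 ≥ 7n for n ≥ 1, this is ≤ 40/(7·7n) = (40/49)/n.
So |(3n + 7)/(7n + 3) − (3/7)| < ϵ whenever n > (40/49)/ϵ.
Take M = (40/49)/ϵ. If n > M then |(3n + 7)/(7n + 3) − (3/7)| ≤ (40/49)/n < ϵ.

M = (40/49)/ϵ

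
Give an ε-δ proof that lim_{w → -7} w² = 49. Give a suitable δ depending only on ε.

δ = min(1, ε/15)

Let ε > 0. We seek δ > 0 with 0 < |w + 7| < δ ⇒ |w² − 49| < ε.
Factor: w² − 49 = (w + 7)(w - 7), so |w² − 49| = |w + 7|·|w - 7|.
Impose δ ≤ 1 so that |w| < 8; then |w - 7| ≤ 15.
Hence |w² − 49| ≤ 15|w + 7|, which is < ε once |w + 7| < ε/15.
Take δ = min(1, ε/15). If 0 < |w + 7| < δ then both bounds hold and |w² − 49| ≤ 15|w + 7| < 15·(ε/15) = ε.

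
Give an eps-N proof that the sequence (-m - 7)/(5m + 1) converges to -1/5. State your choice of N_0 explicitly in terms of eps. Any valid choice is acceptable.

Suppose eps > 0. For m ≥ 1, |(-m - 7)/(5m + 1) + 1/5| = |-34|/(5(5m + 1)) = 34/(5(5m + 1)).
Since 5m + 1 ≥ 5m for m ≥ 1, this is ≤ 34/(5·5m) = (34/25)/m.
So |(-m - 7)/(5m + 1) + 1/5| < eps whenever m > (34/25)/eps.
Take N_0 = (34/25)/eps. If m > N_0 then |(-m - 7)/(5m + 1) + 1/5| ≤ (34/25)/m < eps.

N_0 = (34/25)/eps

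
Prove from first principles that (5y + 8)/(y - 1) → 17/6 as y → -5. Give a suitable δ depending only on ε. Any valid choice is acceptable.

Suppose ε > 0. We want δ > 0 with 0 < |y + 5| < δ ⇒ |(5y + 8)/(y - 1) − (17/6)| < ε.
Combining over a common denominator, (5y + 8)/(y - 1) − (17/6) = [(5y + 8)·(-6) − (-17)·(y - 1)] / [(-6)·(y - 1)] = -13(y + 5) / ((-6)(y - 1)).
So |(5y + 8)/(y - 1) − (17/6)| = 13|y + 5| / (6·|y − 1|).
Require δ ≤ 3, so |y − 1| ≥ |-6| − |y + 5| > 6 − 3 = 3.
Hence |(5y + 8)/(y - 1) − (17/6)| < 13|y + 5|/(6·3) = (13/18)|y + 5|, which is < ε once |y + 5| < (18/13)ε.
Take δ = min(3, (18/13)ε). Then 0 < |y + 5| < δ forces both bounds, so |(5y + 8)/(y - 1) − (17/6)| < ε.

δ = min(3, (18/13)ε)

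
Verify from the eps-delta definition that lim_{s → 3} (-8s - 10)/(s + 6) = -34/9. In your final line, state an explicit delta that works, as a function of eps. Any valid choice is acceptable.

delta = min(9/2, (81/76)eps)

Fix eps > 0. We want delta > 0 with 0 < |s − 3| < delta ⇒ |(-8s - 10)/(s + 6) + 34/9| < eps.
Combining over a common denominator, (-8s - 10)/(s + 6) + 34/9 = [(-8s - 10)·9 − (-34)·(s + 6)] / [9·(s + 6)] = -38(s − 3) / (9(s + 6)).
So |(-8s - 10)/(s + 6) + 34/9| = 38|s − 3| / (9·|s + 6|).
Restrict delta ≤ 9/2. Then |s − 3| < 9/2 gives |s + 6| = |(s − 3) + 9| ≥ 9 − 9/2 = 9/2.
Hence |(-8s - 10)/(s + 6) + 34/9| < 38|s − 3|/(9·(9/2)) = (76/81)|s − 3|, which is < eps once |s − 3| < (81/76)eps.
Take delta = min(9/2, (81/76)eps). Then 0 < |s − 3| < delta forces both bounds, so |(-8s - 10)/(s + 6) + 34/9| < eps.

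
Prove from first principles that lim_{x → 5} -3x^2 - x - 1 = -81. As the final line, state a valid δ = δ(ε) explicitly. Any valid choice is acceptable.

δ = min(1, ε/34)

Suppose ε > 0. We want δ > 0 such that 0 < |x − 5| < δ implies |(-3x^2 - x - 1) + 81| < ε.
(-3x^2 - x - 1) + 81 = -3x^2 - x + 80 = (x − 5)(-3x - 16).
So |(-3x^2 - x - 1) + 81| = |x − 5|·|-3x - 16|.
Require δ ≤ 1. Then |x − 5| < 1 gives |x| < 6, and by the triangle inequality |-3x - 16| ≤ 3·6 + 16 = 34.
Hence |(-3x^2 - x - 1) + 81| ≤ 34|x − 5| < ε provided |x − 5| < ε/34.
Choosing δ = min(1, ε/34) ensures both conditions, hence |(-3x^2 - x - 1) + 81| < ε.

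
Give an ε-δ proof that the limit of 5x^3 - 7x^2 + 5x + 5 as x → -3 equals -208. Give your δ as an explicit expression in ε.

Fix ε > 0. We want δ > 0 such that 0 < |x + 3| < δ implies |(5x^3 - 7x^2 + 5x + 5) + 208| < ε.
(5x^3 - 7x^2 + 5x + 5) + 208 = 5x^3 - 7x^2 + 5x + 213 = (x + 3)(5x^2 - 22x + 71).
So |(5x^3 - 7x^2 + 5x + 5) + 208| = |x + 3|·|5x^2 - 22x + 71|.
Require δ ≤ 2. Then |x + 3| < 2 gives |x| < 5, and by the triangle inequality |5x^2 - 22x + 71| ≤ 5·5^2 + 22·5 + 71 = 306.
Hence |(5x^3 - 7x^2 + 5x + 5) + 208| ≤ 306|x + 3| < ε provided |x + 3| < ε/306.
Choosing δ = min(2, ε/306) ensures both conditions, hence |(5x^3 - 7x^2 + 5x + 5) + 208| < ε.

δ = min(2, ε/306)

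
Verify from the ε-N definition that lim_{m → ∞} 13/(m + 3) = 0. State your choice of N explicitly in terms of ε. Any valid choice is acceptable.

N = 13/ε

Fix ε > 0. For m ≥ 1, |13/(m + 3) − 0| = 13/(m + 3) ≤ 13/m.
We need 13/m < ε, i.e. m > 13/ε.
Take N = 13/ε. If m > N then |13/(m + 3)| ≤ 13/m < ε.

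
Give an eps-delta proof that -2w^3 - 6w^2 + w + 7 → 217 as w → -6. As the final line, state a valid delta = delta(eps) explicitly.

Let eps > 0. We want delta > 0 such that 0 < |w + 6| < delta implies |(-2w^3 - 6w^2 + w + 7) − 217| < eps.
(-2w^3 - 6w^2 + w + 7) − 217 = -2w^3 - 6w^2 + w - 210 = (w + 6)(-2w^2 + 6w - 35).
So |(-2w^3 - 6w^2 + w + 7) − 217| = |w + 6|·|-2w^2 + 6w - 35|.
Require delta ≤ 1. Then |w + 6| < 1 gives |w| < 7, and by the triangle inequality |-2w^2 + 6w - 35| ≤ 2·7^2 + 6·7 + 35 = 175.
Hence |(-2w^3 - 6w^2 + w + 7) − 217| ≤ 175|w + 6| < eps provided |w + 6| < eps/175.
Choosing delta = min(1, eps/175) ensures both conditions, hence |(-2w^3 - 6w^2 + w + 7) − 217| < eps.

delta = min(1, eps/175)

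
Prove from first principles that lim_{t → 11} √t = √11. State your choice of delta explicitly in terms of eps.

Suppose eps > 0. We want delta > 0 such that 0 < |t − 11| < delta implies |√t − √11| < eps.
Rationalise: √t − √11 = (t − 11)/(√t + √11), so |√t − √11| = |t − 11|/(√t + √11).
Restrict delta ≤ 11 so that |t − 11| < 11 forces t > 0, and then √t + √11 > √11.
Hence |√t − √11| < |t − 11|/√11, which is < eps once |t − 11| < √11·eps.
Take delta = min(11, √11·eps). If 0 < |t − 11| < delta then t > 0 and |√t − √11| < |t − 11|/√11 < eps.

delta = min(11, √11·eps)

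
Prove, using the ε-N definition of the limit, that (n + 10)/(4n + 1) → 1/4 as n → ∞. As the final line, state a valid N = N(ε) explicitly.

N = (39/16)/ε

Suppose ε > 0. For n ≥ 1, |(n + 10)/(4n + 1) − (1/4)| = |39|/(4(4n + 1)) = 39/(4(4n + 1)).
Since 4n + 1 ≥ 4n for n ≥ 1, this is ≤ 39/(4·4n) = (39/16)/n.
So |(n + 10)/(4n + 1) − (1/4)| < ε whenever n > (39/16)/ε.
Take N = (39/16)/ε. If n > N then |(n + 10)/(4n + 1) − (1/4)| ≤ (39/16)/n < ε.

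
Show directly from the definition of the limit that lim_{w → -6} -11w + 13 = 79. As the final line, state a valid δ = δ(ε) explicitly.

δ = ε/11

Let ε > 0. We need δ > 0 so that 0 < |w + 6| < δ implies |(-11w + 13) − 79| < ε.
Since (-11w + 13) − 79 = -11(w + 6), we have |(-11w + 13) − 79| = 11|w + 6|.
So 11|w + 6| < ε exactly when |w + 6| < ε/11.
Take δ = ε/11. If 0 < |w + 6| < δ then |(-11w + 13) − 79| = 11|w + 6| < 11·(ε/11) = ε.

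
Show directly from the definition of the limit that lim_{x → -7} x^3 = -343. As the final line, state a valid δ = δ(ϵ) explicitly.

Let ϵ > 0. We seek δ > 0 with 0 < |x + 7| < δ ⇒ |x^3 + 343| < ϵ.
Factor: x^3 + 343 = (x + 7)(x^2 - 7x + 49), so |x^3 + 343| = |x + 7|·|x^2 - 7x + 49|.
Impose δ ≤ 2 so that |x| < 9; then |x^2 - 7x + 49| ≤ 193.
Hence |x^3 + 343| ≤ 193|x + 7|, which is < ϵ once |x + 7| < ϵ/193.
Take δ = min(2, ϵ/193). If 0 < |x + 7| < δ then both bounds hold and |x^3 + 343| ≤ 193|x + 7| < 193·(ϵ/193) = ϵ.

δ = min(2, ϵ/193)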